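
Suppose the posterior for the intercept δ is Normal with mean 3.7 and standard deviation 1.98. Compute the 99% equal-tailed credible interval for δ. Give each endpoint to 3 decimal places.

The posterior is symmetric, so the 99% equal-tailed interval is δ = 3.7 ± z·1.98 with z = 2.576.
Half-width: 2.576 × 1.98 = 5.100.
3.7 − 5.100 = -1.400; 3.7 + 5.100 = 8.800.

[-1.400, 8.800]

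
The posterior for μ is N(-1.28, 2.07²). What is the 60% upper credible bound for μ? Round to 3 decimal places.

-0.756

Need U with P(μ ≤ U) = 0.60: U = -1.28 + z_{0.4}·2.07.
z = 0.253; U = -1.28 + 0.253 × 2.07 = -0.756.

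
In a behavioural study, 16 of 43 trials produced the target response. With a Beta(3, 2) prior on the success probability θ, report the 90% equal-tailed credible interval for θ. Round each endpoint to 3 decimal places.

[0.283, 0.513]

Posterior: Beta(3+16, 2+27) = Beta(19, 29).
Equal-tailed 90% interval: the 0.05 and 0.95 quantiles of Beta(19, 29).
Posterior mean ≈ 0.396, SD ≈ 0.070; a Normal approximation gives roughly [0.281, 0.511].
Exact: F⁻¹(0.05) = 0.283; F⁻¹(0.95) = 0.513.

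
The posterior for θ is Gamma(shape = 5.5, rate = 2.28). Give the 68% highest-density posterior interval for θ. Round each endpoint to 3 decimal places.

[1.175, 3.072]

The posterior is unimodal and skewed, so the HPD interval has equal density at both endpoints and is the shortest 68% interval.
Solving f(1.175) = f(3.072) with F(3.072) − F(1.175) = 0.68 gives [1.175, 3.072].
For comparison, the equal-tailed interval is [1.420, 3.403]; the HPD is narrower and shifted toward the mode.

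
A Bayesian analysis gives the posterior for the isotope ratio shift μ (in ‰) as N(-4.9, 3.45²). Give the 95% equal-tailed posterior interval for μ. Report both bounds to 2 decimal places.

The posterior is symmetric, so the 95% equal-tailed interval is μ = -4.9 ± z·3.45 with z = 1.960.
Half-width: 1.960 × 3.45 = 6.76.
-4.9 − 6.76 = -11.66; -4.9 + 6.76 = 1.86.

[-11.66, 1.86]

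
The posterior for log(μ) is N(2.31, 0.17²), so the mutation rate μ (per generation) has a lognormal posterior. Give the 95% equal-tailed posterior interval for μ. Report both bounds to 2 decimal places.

On the log scale the 95% interval is 2.31 ± 1.960 × 0.17 = [1.9768, 2.6432].
Exponentiate: [e^1.9768, e^2.6432] = [7.22, 14.06].

[7.22, 14.06]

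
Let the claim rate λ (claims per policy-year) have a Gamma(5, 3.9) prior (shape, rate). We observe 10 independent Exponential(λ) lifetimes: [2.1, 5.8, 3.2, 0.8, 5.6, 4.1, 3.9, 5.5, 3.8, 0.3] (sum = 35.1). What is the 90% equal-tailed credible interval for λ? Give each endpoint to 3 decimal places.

Posterior: Gamma(5+10, 3.9+35.1) = Gamma(15, 39.0) (shape, rate).
Equal-tailed 90% interval: Gamma(15, 39.0) quantiles at 0.05 and 0.95.
Posterior mean ≈ 0.385, SD ≈ 0.099; a Normal approximation gives roughly [0.221, 0.548].
Exact: lower = 0.237; upper = 0.561.

[0.237, 0.561]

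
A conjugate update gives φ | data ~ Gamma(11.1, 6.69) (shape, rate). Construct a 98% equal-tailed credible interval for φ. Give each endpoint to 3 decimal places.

Posterior: Gamma(shape 11.1, rate 6.69).
Equal-tailed 98% interval: Gamma(11.1, 6.69) quantiles at 0.01 and 0.99.
Posterior mean ≈ 1.659, SD ≈ 0.498; a Normal approximation gives roughly [0.501, 2.818].
Exact: lower = 0.723; upper = 3.031.

[0.723, 3.031]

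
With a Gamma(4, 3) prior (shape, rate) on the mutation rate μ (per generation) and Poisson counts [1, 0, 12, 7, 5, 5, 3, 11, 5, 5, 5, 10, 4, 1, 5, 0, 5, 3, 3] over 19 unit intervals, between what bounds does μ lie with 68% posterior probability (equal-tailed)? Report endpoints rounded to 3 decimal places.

Posterior: Gamma(4+90, 3+19) = Gamma(94, 22) (shape, rate).
Equal-tailed 68% interval: Gamma(94, 22) quantiles at 0.16 and 0.84.
Posterior mean ≈ 4.273, SD ≈ 0.441; a Normal approximation gives roughly [3.834, 4.711].
Exact: lower = 3.835; upper = 4.710.

[3.835, 4.710]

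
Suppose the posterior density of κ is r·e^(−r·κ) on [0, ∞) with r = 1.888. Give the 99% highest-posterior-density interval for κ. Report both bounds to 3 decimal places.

The exponential density is strictly decreasing on [0, ∞), so the HPD interval is anchored at 0: [0, q] with P(κ ≤ q) = 0.99.
q = −ln(1 − 0.99) / 1.888 = 4.6052 / 1.888 = 2.439.

[0.000, 2.439]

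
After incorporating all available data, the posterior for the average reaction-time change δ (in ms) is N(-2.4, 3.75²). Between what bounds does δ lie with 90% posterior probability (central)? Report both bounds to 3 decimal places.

[-8.568, 3.768]

The posterior is symmetric, so the 90% equal-tailed interval is δ = -2.4 ± z·3.75 with z = 1.645.
Half-width: 1.645 × 3.75 = 6.168.
-2.4 − 6.168 = -8.568; -2.4 + 6.168 = 3.768.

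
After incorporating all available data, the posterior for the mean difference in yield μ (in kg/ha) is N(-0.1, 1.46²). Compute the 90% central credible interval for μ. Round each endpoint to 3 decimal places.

The posterior is symmetric, so the 90% equal-tailed interval is μ = -0.1 ± z·1.46 with z = 1.645.
Half-width: 1.645 × 1.46 = 2.401.
-0.1 − 2.401 = -2.501; -0.1 + 2.401 = 2.301.

[-2.501, 2.301]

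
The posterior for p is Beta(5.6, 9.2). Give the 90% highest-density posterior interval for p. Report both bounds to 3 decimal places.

The posterior is unimodal and skewed, so the HPD interval has equal density at both endpoints and is the shortest 90% interval.
Solving f(0.176) = f(0.576) with F(0.576) − F(0.176) = 0.90 gives [0.176, 0.576].
For comparison, the equal-tailed interval is [0.187, 0.589]; the HPD is narrower and shifted toward the mode.

[0.176, 0.576]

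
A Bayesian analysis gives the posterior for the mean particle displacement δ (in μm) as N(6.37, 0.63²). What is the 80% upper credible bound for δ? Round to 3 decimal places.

6.900

Need U with P(δ ≤ U) = 0.80: U = 6.37 + z_{0.2}·0.63.
z = 0.842; U = 6.37 + 0.842 × 0.63 = 6.900.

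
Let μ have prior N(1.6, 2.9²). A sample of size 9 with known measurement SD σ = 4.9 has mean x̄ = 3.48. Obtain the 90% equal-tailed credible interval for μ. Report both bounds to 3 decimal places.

[0.686, 5.368]

Posterior precision = 1/2.9² + 9/4.9² = 0.1189 + 0.3748 = 0.4937, so posterior SD = 1.4231.
Posterior mean = (1.6/2.9² + 9·3.48/4.9²) / 0.4937 = 3.0273.
Interval: 3.0273 ± 1.645 × 1.4231 → [0.686, 5.368].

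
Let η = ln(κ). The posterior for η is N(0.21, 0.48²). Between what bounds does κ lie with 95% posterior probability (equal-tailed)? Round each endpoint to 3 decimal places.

On the log scale the 95% interval is 0.21 ± 1.960 × 0.48 = [-0.7308, 1.1508].
Exponentiate: [e^-0.7308, e^1.1508] = [0.482, 3.161].

[0.482, 3.161]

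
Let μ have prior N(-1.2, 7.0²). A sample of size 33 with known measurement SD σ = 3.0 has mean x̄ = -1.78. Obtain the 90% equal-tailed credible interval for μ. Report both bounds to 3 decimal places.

Posterior precision = 1/7.0² + 33/3.0² = 0.0204 + 3.6667 = 3.6871, so posterior SD = 0.5208.
Posterior mean = (-1.2/7.0² + 33·-1.78/3.0²) / 3.6871 = -1.7768.
Interval: -1.7768 ± 1.645 × 0.5208 → [-2.633, -0.920].

[-2.633, -0.920]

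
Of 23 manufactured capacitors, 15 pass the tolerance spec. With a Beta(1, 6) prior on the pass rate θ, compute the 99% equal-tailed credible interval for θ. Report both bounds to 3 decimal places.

[0.305, 0.753]

Posterior: Beta(1+15, 6+8) = Beta(16, 14).
Equal-tailed 99% interval: the 0.005 and 0.995 quantiles of Beta(16, 14).
Posterior mean ≈ 0.533, SD ≈ 0.090; a Normal approximation gives roughly [0.303, 0.764].
Exact: F⁻¹(0.005) = 0.305; F⁻¹(0.995) = 0.753.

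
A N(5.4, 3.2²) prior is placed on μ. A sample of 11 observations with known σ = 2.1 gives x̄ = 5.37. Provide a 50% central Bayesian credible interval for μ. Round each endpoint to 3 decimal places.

[4.952, 5.790]

Posterior precision = 1/3.2² + 11/2.1² = 0.0977 + 2.4943 = 2.5920, so posterior SD = 0.6211.
Posterior mean = (5.4/3.2² + 11·5.37/2.1²) / 2.5920 = 5.3711.
Interval: 5.3711 ± 0.674 × 0.6211 → [4.952, 5.790].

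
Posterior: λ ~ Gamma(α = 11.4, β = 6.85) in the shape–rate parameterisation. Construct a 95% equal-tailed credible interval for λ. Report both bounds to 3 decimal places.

Posterior: Gamma(shape 11.4, rate 6.85).
Equal-tailed 95% interval: Gamma(11.4, 6.85) quantiles at 0.025 and 0.975.
Posterior mean ≈ 1.664, SD ≈ 0.493; a Normal approximation gives roughly [0.698, 2.630].
Exact: lower = 0.843; upper = 2.760.

[0.843, 2.760]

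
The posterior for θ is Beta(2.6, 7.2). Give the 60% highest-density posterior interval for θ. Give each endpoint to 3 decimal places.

[0.108, 0.333]

The posterior is unimodal and skewed, so the HPD interval has equal density at both endpoints and is the shortest 60% interval.
Solving f(0.108) = f(0.333) with F(0.333) − F(0.108) = 0.60 gives [0.108, 0.333].
For comparison, the equal-tailed interval is [0.145, 0.378]; the HPD is narrower and shifted toward the mode.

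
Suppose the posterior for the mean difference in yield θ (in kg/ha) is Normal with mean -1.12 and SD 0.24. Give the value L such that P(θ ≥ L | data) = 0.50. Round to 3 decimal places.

-1.120

Need L with P(θ ≥ L) = 0.50: L = -1.12 − z_{0.5}·0.24.
z = 0.000; L = -1.12 − 0.000 × 0.24 = -1.120.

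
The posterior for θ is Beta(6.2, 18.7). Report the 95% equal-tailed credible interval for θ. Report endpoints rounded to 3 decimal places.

Posterior: Beta(6.2, 18.7).
Equal-tailed 95% interval: the 0.025 and 0.975 quantiles of Beta(6.2, 18.7).
Posterior mean ≈ 0.249, SD ≈ 0.085; a Normal approximation gives roughly [0.082, 0.416].
Exact: F⁻¹(0.025) = 0.104; F⁻¹(0.975) = 0.432.

[0.104, 0.432]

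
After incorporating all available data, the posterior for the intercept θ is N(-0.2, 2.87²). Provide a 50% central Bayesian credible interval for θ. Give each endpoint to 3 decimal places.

[-2.136, 1.736]

The posterior is symmetric, so the 50% equal-tailed interval is θ = -0.2 ± z·2.87 with z = 0.674.
Half-width: 0.674 × 2.87 = 1.936.
-0.2 − 1.936 = -2.136; -0.2 + 1.936 = 1.736.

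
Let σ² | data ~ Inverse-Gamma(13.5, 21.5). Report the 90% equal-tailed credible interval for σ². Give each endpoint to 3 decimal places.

Inverse-Gamma(13.5, 21.5) quantiles: F⁻¹(0.05) and F⁻¹(0.95).
Equivalently, 1/σ² ~ Gamma(13.5, rate = 21.5); invert its 0.95 and 0.05 quantiles.
Posterior mean ≈ 1.720, SD ≈ 0.507; a Normal approximation gives roughly [0.886, 2.554].
Exact: lower = 1.072; upper = 2.662.

[1.072, 2.662]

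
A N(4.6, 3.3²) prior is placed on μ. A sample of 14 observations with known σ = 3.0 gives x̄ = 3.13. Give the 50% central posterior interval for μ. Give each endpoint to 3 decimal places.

[2.686, 3.737]

Posterior precision = 1/3.3² + 14/3.0² = 0.0918 + 1.5556 = 1.6474, so posterior SD = 0.7791.
Posterior mean = (4.6/3.3² + 14·3.13/3.0²) / 1.6474 = 3.2119.
Interval: 3.2119 ± 0.674 × 0.7791 → [2.686, 3.737].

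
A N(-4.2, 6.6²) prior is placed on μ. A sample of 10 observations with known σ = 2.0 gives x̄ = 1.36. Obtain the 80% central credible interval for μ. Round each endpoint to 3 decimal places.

[0.503, 2.116]

Posterior precision = 1/6.6² + 10/2.0² = 0.0230 + 2.5000 = 2.5230, so posterior SD = 0.6296.
Posterior mean = (-4.2/6.6² + 10·1.36/2.0²) / 2.5230 = 1.3094.
Interval: 1.3094 ± 1.282 × 0.6296 → [0.503, 2.116].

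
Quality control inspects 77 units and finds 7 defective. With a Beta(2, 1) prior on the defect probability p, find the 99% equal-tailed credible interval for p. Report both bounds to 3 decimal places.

[0.041, 0.220]

Posterior: Beta(2+7, 1+70) = Beta(9, 71).
Equal-tailed 99% interval: the 0.005 and 0.995 quantiles of Beta(9, 71).
Posterior mean ≈ 0.113, SD ≈ 0.035; a Normal approximation gives roughly [0.022, 0.203].
Exact: F⁻¹(0.005) = 0.041; F⁻¹(0.995) = 0.220.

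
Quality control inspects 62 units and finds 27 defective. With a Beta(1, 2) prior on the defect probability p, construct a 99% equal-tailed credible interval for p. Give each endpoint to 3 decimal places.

Posterior: Beta(1+27, 2+35) = Beta(28, 37).
Equal-tailed 99% interval: the 0.005 and 0.995 quantiles of Beta(28, 37).
Posterior mean ≈ 0.431, SD ≈ 0.061; a Normal approximation gives roughly [0.274, 0.588].
Exact: F⁻¹(0.005) = 0.280; F⁻¹(0.995) = 0.590.

[0.280, 0.590]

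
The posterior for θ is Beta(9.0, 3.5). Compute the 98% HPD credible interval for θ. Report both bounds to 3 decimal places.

[0.427, 0.956]

The posterior is unimodal and skewed, so the HPD interval has equal density at both endpoints and is the shortest 98% interval.
Solving f(0.427) = f(0.956) with F(0.956) − F(0.427) = 0.98 gives [0.427, 0.956].
For comparison, the equal-tailed interval is [0.401, 0.941]; the HPD is narrower and shifted toward the mode.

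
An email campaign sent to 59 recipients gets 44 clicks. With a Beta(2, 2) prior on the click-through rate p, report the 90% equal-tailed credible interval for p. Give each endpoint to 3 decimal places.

[0.635, 0.817]

Posterior: Beta(2+44, 2+15) = Beta(46, 17).
Equal-tailed 90% interval: the 0.05 and 0.95 quantiles of Beta(46, 17).
Posterior mean ≈ 0.730, SD ≈ 0.055; a Normal approximation gives roughly [0.639, 0.821].
Exact: F⁻¹(0.05) = 0.635; F⁻¹(0.95) = 0.817.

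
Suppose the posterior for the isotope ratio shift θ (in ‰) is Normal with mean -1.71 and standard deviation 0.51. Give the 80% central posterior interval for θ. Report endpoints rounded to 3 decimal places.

The posterior is symmetric, so the 80% equal-tailed interval is θ = -1.71 ± z·0.51 with z = 1.282.
Half-width: 1.282 × 0.51 = 0.654.
-1.71 − 0.654 = -2.364; -1.71 + 0.654 = -1.056.

[-2.364, -1.056]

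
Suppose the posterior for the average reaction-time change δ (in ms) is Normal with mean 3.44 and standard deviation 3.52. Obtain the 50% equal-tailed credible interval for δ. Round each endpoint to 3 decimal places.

[1.066, 5.814]

The posterior is symmetric, so the 50% equal-tailed interval is δ = 3.44 ± z·3.52 with z = 0.674.
Half-width: 0.674 × 3.52 = 2.374.
3.44 − 2.374 = 1.066; 3.44 + 2.374 = 5.814.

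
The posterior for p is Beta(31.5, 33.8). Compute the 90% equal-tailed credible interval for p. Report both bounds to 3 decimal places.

[0.382, 0.584]

Posterior: Beta(31.5, 33.8).
Equal-tailed 90% interval: the 0.05 and 0.95 quantiles of Beta(31.5, 33.8).
Posterior mean ≈ 0.482, SD ≈ 0.061; a Normal approximation gives roughly [0.381, 0.583].
Exact: F⁻¹(0.05) = 0.382; F⁻¹(0.95) = 0.584.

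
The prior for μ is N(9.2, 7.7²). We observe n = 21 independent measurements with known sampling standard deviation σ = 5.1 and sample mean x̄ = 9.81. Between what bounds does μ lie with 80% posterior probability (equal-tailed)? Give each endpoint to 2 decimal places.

Posterior precision = 1/7.7² + 21/5.1² = 0.0169 + 0.8074 = 0.8242, so posterior SD = 1.1015.
Posterior mean = (9.2/7.7² + 21·9.81/5.1²) / 0.8242 = 9.7975.
Interval: 9.7975 ± 1.282 × 1.1015 → [8.39, 11.21].

[8.39, 11.21]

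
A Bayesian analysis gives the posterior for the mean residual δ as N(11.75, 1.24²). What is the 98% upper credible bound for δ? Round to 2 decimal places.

Need U with P(δ ≤ U) = 0.98: U = 11.75 + z_{0.02}·1.24.
z = 2.054; U = 11.75 + 2.054 × 1.24 = 14.30.

14.30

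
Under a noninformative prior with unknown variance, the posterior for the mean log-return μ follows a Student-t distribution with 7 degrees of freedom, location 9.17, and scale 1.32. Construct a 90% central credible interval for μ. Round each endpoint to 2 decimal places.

The t_7 distribution is symmetric; the 90% interval is 9.17 ± t·1.32 with t_{0.95,7} = 1.895.
Half-width: 1.895 × 1.32 = 2.50.
9.17 − 2.50 = 6.67; 9.17 + 2.50 = 11.67.

[6.67, 11.67]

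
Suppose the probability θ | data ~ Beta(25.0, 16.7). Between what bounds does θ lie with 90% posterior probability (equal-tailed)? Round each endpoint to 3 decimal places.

[0.473, 0.720]

Posterior: Beta(25.0, 16.7).
Equal-tailed 90% interval: the 0.05 and 0.95 quantiles of Beta(25.0, 16.7).
Posterior mean ≈ 0.600, SD ≈ 0.075; a Normal approximation gives roughly [0.476, 0.723].
Exact: F⁻¹(0.05) = 0.473; F⁻¹(0.95) = 0.720.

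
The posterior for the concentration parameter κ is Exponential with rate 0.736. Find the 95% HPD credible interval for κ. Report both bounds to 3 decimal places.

The exponential density is strictly decreasing on [0, ∞), so the HPD interval is anchored at 0: [0, q] with P(κ ≤ q) = 0.95.
q = −ln(1 − 0.95) / 0.736 = 2.9957 / 0.736 = 4.070.

[0.000, 4.070]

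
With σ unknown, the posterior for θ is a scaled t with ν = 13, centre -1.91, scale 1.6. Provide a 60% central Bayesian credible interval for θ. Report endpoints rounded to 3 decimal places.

The t_13 distribution is symmetric; the 60% interval is -1.91 ± t·1.6 with t_{0.8,13} = 0.870.
Half-width: 0.870 × 1.6 = 1.392.
-1.91 − 1.392 = -3.302; -1.91 + 1.392 = -0.518.

[-3.302, -0.518]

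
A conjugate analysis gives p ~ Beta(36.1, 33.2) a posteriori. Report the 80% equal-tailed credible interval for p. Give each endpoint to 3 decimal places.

Posterior: Beta(36.1, 33.2).
Equal-tailed 80% interval: the 0.1 and 0.9 quantiles of Beta(36.1, 33.2).
Posterior mean ≈ 0.521, SD ≈ 0.060; a Normal approximation gives roughly [0.445, 0.597].
Exact: F⁻¹(0.1) = 0.444; F⁻¹(0.9) = 0.598.

[0.444, 0.598]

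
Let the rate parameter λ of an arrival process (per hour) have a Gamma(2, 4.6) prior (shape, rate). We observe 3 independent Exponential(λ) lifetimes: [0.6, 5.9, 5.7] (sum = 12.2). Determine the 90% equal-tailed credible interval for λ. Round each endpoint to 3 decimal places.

Posterior: Gamma(2+3, 4.6+12.2) = Gamma(5, 16.8) (shape, rate).
Equal-tailed 90% interval: Gamma(5, 16.8) quantiles at 0.05 and 0.95.
Posterior mean ≈ 0.298, SD ≈ 0.133; a Normal approximation gives roughly [0.079, 0.517].
Exact: lower = 0.117; upper = 0.545.

[0.117, 0.545]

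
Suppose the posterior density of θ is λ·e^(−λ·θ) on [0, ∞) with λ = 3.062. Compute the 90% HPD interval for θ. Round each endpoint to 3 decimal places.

The exponential density is strictly decreasing on [0, ∞), so the HPD interval is anchored at 0: [0, q] with P(θ ≤ q) = 0.90.
q = −ln(1 − 0.90) / 3.062 = 2.3026 / 3.062 = 0.752.

[0.000, 0.752]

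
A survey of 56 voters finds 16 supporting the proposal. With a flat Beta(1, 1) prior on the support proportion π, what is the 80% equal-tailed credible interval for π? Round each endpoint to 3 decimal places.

[0.218, 0.371]

Posterior: Beta(1+16, 1+40) = Beta(17, 41).
Equal-tailed 80% interval: the 0.1 and 0.9 quantiles of Beta(17, 41).
Posterior mean ≈ 0.293, SD ≈ 0.059; a Normal approximation gives roughly [0.217, 0.369].
Exact: F⁻¹(0.1) = 0.218; F⁻¹(0.9) = 0.371.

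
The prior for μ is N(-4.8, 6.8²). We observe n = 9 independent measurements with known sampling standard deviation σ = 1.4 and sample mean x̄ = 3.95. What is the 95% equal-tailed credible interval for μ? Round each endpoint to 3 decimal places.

Posterior precision = 1/6.8² + 9/1.4² = 0.0216 + 4.5918 = 4.6135, so posterior SD = 0.4656.
Posterior mean = (-4.8/6.8² + 9·3.95/1.4²) / 4.6135 = 3.9090.
Interval: 3.9090 ± 1.960 × 0.4656 → [2.996, 4.821].

[2.996, 4.821]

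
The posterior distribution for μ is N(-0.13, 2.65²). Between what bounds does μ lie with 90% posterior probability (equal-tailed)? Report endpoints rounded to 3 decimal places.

[-4.489, 4.229]

The posterior is symmetric, so the 90% equal-tailed interval is μ = -0.13 ± z·2.65 with z = 1.645.
Half-width: 1.645 × 2.65 = 4.359.
-0.13 − 4.359 = -4.489; -0.13 + 4.359 = 4.229.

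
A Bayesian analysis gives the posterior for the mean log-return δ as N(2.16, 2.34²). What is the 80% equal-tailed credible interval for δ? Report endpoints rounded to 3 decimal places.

[-0.839, 5.159]

The posterior is symmetric, so the 80% equal-tailed interval is δ = 2.16 ± z·2.34 with z = 1.282.
Half-width: 1.282 × 2.34 = 2.999.
2.16 − 2.999 = -0.839; 2.16 + 2.999 = 5.159.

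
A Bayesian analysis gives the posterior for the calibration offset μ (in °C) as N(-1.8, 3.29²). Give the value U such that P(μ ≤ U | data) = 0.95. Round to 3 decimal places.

Need U with P(μ ≤ U) = 0.95: U = -1.8 + z_{0.05}·3.29.
z = 1.645; U = -1.8 + 1.645 × 3.29 = 3.612.

3.612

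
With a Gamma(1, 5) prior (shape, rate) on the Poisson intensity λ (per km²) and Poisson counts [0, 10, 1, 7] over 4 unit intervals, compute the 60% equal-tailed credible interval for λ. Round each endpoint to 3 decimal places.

Posterior: Gamma(1+18, 5+4) = Gamma(19, 9) (shape, rate).
Equal-tailed 60% interval: Gamma(19, 9) quantiles at 0.2 and 0.8.
Posterior mean ≈ 2.111, SD ≈ 0.484; a Normal approximation gives roughly [1.703, 2.519].
Exact: lower = 1.697; upper = 2.504.

[1.697, 2.504]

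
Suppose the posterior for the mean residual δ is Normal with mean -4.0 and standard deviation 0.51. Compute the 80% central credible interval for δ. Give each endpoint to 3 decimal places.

[-4.654, -3.346]

The posterior is symmetric, so the 80% equal-tailed interval is δ = -4.0 ± z·0.51 with z = 1.282.
Half-width: 1.282 × 0.51 = 0.654.
-4.0 − 0.654 = -4.654; -4.0 + 0.654 = -3.346.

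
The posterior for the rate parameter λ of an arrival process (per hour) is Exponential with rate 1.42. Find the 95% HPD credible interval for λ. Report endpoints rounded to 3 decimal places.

[0.000, 2.110]

The exponential density is strictly decreasing on [0, ∞), so the HPD interval is anchored at 0: [0, q] with P(λ ≤ q) = 0.95.
q = −ln(1 − 0.95) / 1.42 = 2.9957 / 1.42 = 2.110.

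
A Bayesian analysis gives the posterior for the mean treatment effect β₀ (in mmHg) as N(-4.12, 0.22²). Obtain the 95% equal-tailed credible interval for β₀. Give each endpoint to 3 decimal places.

[-4.551, -3.689]

The posterior is symmetric, so the 95% equal-tailed interval is β₀ = -4.12 ± z·0.22 with z = 1.960.
Half-width: 1.960 × 0.22 = 0.431.
-4.12 − 0.431 = -4.551; -4.12 + 0.431 = -3.689.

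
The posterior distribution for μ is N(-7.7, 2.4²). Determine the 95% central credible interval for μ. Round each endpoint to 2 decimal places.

[-12.40, -3.00]

The posterior is symmetric, so the 95% equal-tailed interval is μ = -7.7 ± z·2.4 with z = 1.960.
Half-width: 1.960 × 2.4 = 4.70.
-7.7 − 4.70 = -12.40; -7.7 + 4.70 = -3.00.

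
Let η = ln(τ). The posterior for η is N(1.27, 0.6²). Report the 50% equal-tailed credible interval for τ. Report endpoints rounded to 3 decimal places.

[2.376, 5.337]

On the log scale the 50% interval is 1.27 ± 0.674 × 0.6 = [0.8653, 1.6747].
Exponentiate: [e^0.8653, e^1.6747] = [2.376, 5.337].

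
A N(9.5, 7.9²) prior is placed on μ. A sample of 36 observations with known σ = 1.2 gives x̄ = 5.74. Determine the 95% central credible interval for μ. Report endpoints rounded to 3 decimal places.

Posterior precision = 1/7.9² + 36/1.2² = 0.0160 + 25.0000 = 25.0160, so posterior SD = 0.1999.
Posterior mean = (9.5/7.9² + 36·5.74/1.2²) / 25.0160 = 5.7424.
Interval: 5.7424 ± 1.960 × 0.1999 → [5.351, 6.134].

[5.351, 6.134]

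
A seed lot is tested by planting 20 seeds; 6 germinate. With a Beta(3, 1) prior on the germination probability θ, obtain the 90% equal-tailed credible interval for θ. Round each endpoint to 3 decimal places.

[0.222, 0.540]

Posterior: Beta(3+6, 1+14) = Beta(9, 15).
Equal-tailed 90% interval: the 0.05 and 0.95 quantiles of Beta(9, 15).
Posterior mean ≈ 0.375, SD ≈ 0.097; a Normal approximation gives roughly [0.216, 0.534].
Exact: F⁻¹(0.05) = 0.222; F⁻¹(0.95) = 0.540.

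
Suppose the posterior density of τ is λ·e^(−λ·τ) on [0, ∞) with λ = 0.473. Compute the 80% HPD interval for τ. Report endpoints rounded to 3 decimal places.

The exponential density is strictly decreasing on [0, ∞), so the HPD interval is anchored at 0: [0, q] with P(τ ≤ q) = 0.80.
q = −ln(1 − 0.80) / 0.473 = 1.6094 / 0.473 = 3.403.

[0.000, 3.403]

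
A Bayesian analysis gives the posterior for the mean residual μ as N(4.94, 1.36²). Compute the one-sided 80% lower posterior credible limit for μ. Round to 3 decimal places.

Need L with P(μ ≥ L) = 0.80: L = 4.94 − z_{0.2}·1.36.
z = 0.842; L = 4.94 − 0.842 × 1.36 = 3.795.

3.795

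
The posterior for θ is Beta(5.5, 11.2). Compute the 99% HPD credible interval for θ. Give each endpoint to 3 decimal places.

[0.083, 0.623]

The posterior is unimodal and skewed, so the HPD interval has equal density at both endpoints and is the shortest 99% interval.
Solving f(0.083) = f(0.623) with F(0.623) − F(0.083) = 0.99 gives [0.083, 0.623].
For comparison, the equal-tailed interval is [0.093, 0.638]; the HPD is narrower and shifted toward the mode.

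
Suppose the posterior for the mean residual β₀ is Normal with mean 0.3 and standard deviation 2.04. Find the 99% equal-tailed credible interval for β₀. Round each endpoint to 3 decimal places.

[-4.955, 5.555]

The posterior is symmetric, so the 99% equal-tailed interval is β₀ = 0.3 ± z·2.04 with z = 2.576.
Half-width: 2.576 × 2.04 = 5.255.
0.3 − 5.255 = -4.955; 0.3 + 5.255 = 5.555.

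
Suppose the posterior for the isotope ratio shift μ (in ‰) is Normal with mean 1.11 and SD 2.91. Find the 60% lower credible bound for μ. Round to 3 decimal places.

Need L with P(μ ≥ L) = 0.60: L = 1.11 − z_{0.4}·2.91.
z = 0.253; L = 1.11 − 0.253 × 2.91 = 0.373.

0.373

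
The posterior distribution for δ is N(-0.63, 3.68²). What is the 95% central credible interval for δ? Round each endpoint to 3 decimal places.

The posterior is symmetric, so the 95% equal-tailed interval is δ = -0.63 ± z·3.68 with z = 1.960.
Half-width: 1.960 × 3.68 = 7.213.
-0.63 − 7.213 = -7.843; -0.63 + 7.213 = 6.583.

[-7.843, 6.583]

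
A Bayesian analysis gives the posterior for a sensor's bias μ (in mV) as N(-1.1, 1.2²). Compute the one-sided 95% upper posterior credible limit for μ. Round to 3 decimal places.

Need U with P(μ ≤ U) = 0.95: U = -1.1 + z_{0.05}·1.2.
z = 1.645; U = -1.1 + 1.645 × 1.2 = 0.874.

0.874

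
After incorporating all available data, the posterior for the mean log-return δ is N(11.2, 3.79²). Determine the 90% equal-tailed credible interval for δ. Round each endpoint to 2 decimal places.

[4.97, 17.43]

The posterior is symmetric, so the 90% equal-tailed interval is δ = 11.2 ± z·3.79 with z = 1.645.
Half-width: 1.645 × 3.79 = 6.23.
11.2 − 6.23 = 4.97; 11.2 + 6.23 = 17.43.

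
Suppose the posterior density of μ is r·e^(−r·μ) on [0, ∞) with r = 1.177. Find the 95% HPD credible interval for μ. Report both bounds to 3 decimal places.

The exponential density is strictly decreasing on [0, ∞), so the HPD interval is anchored at 0: [0, q] with P(μ ≤ q) = 0.95.
q = −ln(1 − 0.95) / 1.177 = 2.9957 / 1.177 = 2.545.

[0.000, 2.545]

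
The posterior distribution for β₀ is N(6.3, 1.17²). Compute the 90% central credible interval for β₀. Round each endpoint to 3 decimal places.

The posterior is symmetric, so the 90% equal-tailed interval is β₀ = 6.3 ± z·1.17 with z = 1.645.
Half-width: 1.645 × 1.17 = 1.924.
6.3 − 1.924 = 4.376; 6.3 + 1.924 = 8.224.

[4.376, 8.224]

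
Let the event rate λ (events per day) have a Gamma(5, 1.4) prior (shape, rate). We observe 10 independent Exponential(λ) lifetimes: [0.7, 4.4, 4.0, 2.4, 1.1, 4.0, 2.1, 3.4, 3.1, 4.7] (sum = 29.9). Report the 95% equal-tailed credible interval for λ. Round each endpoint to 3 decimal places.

[0.268, 0.750]

Posterior: Gamma(5+10, 1.4+29.9) = Gamma(15, 31.3) (shape, rate).
Equal-tailed 95% interval: Gamma(15, 31.3) quantiles at 0.025 and 0.975.
Posterior mean ≈ 0.479, SD ≈ 0.124; a Normal approximation gives roughly [0.237, 0.722].
Exact: lower = 0.268; upper = 0.750.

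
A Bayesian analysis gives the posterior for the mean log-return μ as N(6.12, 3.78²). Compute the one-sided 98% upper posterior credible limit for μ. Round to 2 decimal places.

Need U with P(μ ≤ U) = 0.98: U = 6.12 + z_{0.02}·3.78.
z = 2.054; U = 6.12 + 2.054 × 3.78 = 13.88.

13.88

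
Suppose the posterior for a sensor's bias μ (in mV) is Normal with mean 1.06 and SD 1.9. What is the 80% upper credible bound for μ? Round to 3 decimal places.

2.659

Need U with P(μ ≤ U) = 0.80: U = 1.06 + z_{0.2}·1.9.
z = 0.842; U = 1.06 + 0.842 × 1.9 = 2.659.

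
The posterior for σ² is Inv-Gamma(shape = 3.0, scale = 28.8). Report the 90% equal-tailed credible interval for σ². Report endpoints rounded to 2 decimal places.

[4.57, 35.22]

Inverse-Gamma(3.0, 28.8) quantiles: F⁻¹(0.05) and F⁻¹(0.95).
Equivalently, 1/σ² ~ Gamma(3.0, rate = 28.8); invert its 0.95 and 0.05 quantiles.
Posterior mean ≈ 14.40, SD ≈ 14.40; a Normal approximation gives roughly [-9.29, 38.09].
Exact: lower = 4.57; upper = 35.22.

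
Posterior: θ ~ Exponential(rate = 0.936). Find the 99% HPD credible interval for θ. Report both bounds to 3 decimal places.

The exponential density is strictly decreasing on [0, ∞), so the HPD interval is anchored at 0: [0, q] with P(θ ≤ q) = 0.99.
q = −ln(1 − 0.99) / 0.936 = 4.6052 / 0.936 = 4.920.

[0.000, 4.920]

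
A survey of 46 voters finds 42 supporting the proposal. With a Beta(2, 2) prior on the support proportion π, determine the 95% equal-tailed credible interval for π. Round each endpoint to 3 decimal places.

[0.778, 0.954]

Posterior: Beta(2+42, 2+4) = Beta(44, 6).
Equal-tailed 95% interval: the 0.025 and 0.975 quantiles of Beta(44, 6).
Posterior mean ≈ 0.880, SD ≈ 0.046; a Normal approximation gives roughly [0.791, 0.969].
Exact: F⁻¹(0.025) = 0.778; F⁻¹(0.975) = 0.954.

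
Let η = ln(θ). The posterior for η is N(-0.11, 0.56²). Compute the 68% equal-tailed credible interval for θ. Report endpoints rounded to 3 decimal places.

[0.513, 1.563]

On the log scale the 68% interval is -0.11 ± 0.994 × 0.56 = [-0.6669, 0.4469].
Exponentiate: [e^-0.6669, e^0.4469] = [0.513, 1.563].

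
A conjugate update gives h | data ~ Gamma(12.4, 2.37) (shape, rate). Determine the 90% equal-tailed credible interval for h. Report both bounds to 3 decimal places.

Posterior: Gamma(shape 12.4, rate 2.37).
Equal-tailed 90% interval: Gamma(12.4, 2.37) quantiles at 0.05 and 0.95.
Posterior mean ≈ 5.232, SD ≈ 1.486; a Normal approximation gives roughly [2.788, 7.676].
Exact: lower = 3.050; upper = 7.891.

[3.050, 7.891]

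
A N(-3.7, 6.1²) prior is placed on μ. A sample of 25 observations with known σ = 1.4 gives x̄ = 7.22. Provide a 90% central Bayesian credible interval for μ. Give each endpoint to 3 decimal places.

Posterior precision = 1/6.1² + 25/1.4² = 0.0269 + 12.7551 = 12.7820, so posterior SD = 0.2797.
Posterior mean = (-3.7/6.1² + 25·7.22/1.4²) / 12.7820 = 7.1970.
Interval: 7.1970 ± 1.645 × 0.2797 → [6.737, 7.657].

[6.737, 7.657]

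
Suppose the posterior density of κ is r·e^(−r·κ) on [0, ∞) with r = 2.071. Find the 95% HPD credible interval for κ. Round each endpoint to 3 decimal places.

[0.000, 1.447]

The exponential density is strictly decreasing on [0, ∞), so the HPD interval is anchored at 0: [0, q] with P(κ ≤ q) = 0.95.
q = −ln(1 − 0.95) / 2.071 = 2.9957 / 2.071 = 1.447.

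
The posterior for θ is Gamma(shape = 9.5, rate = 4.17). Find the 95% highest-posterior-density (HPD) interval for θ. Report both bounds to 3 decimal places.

[0.948, 3.751]

The posterior is unimodal and skewed, so the HPD interval has equal density at both endpoints and is the shortest 95% interval.
Solving f(0.948) = f(3.751) with F(3.751) − F(0.948) = 0.95 gives [0.948, 3.751].
For comparison, the equal-tailed interval is [1.068, 3.939]; the HPD is narrower and shifted toward the mode.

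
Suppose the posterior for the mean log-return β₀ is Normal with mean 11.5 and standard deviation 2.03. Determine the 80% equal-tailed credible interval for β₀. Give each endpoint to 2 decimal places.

[8.90, 14.10]

The posterior is symmetric, so the 80% equal-tailed interval is β₀ = 11.5 ± z·2.03 with z = 1.282.
Half-width: 1.282 × 2.03 = 2.60.
11.5 − 2.60 = 8.90; 11.5 + 2.60 = 14.10.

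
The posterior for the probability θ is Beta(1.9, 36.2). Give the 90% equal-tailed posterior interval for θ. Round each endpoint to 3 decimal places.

[0.009, 0.118]

Posterior: Beta(1.9, 36.2).
Equal-tailed 90% interval: the 0.05 and 0.95 quantiles of Beta(1.9, 36.2).
Posterior mean ≈ 0.050, SD ≈ 0.035; a Normal approximation gives roughly [-0.007, 0.107].
Exact: F⁻¹(0.05) = 0.009; F⁻¹(0.95) = 0.118.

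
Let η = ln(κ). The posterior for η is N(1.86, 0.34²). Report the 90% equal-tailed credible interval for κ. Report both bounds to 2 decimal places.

On the log scale the 90% interval is 1.86 ± 1.645 × 0.34 = [1.3007, 2.4193].
Exponentiate: [e^1.3007, e^2.4193] = [3.67, 11.24].

[3.67, 11.24]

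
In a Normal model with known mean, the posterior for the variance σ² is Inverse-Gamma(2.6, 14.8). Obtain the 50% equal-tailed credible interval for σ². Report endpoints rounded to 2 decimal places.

Inverse-Gamma(2.6, 14.8) quantiles: F⁻¹(0.25) and F⁻¹(0.75).
Equivalently, 1/σ² ~ Gamma(2.6, rate = 14.8); invert its 0.75 and 0.25 quantiles.
Posterior mean ≈ 9.25, SD ≈ 11.94; a Normal approximation gives roughly [1.20, 17.30].
Exact: lower = 4.31; upper = 10.46.

[4.31, 10.46]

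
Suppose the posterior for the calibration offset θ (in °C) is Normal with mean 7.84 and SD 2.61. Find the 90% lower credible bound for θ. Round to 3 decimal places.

4.495

Need L with P(θ ≥ L) = 0.90: L = 7.84 − z_{0.1}·2.61.
z = 1.282; L = 7.84 − 1.282 × 2.61 = 4.495.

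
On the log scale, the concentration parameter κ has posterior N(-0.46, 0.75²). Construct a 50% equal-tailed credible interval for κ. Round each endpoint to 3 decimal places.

On the log scale the 50% interval is -0.46 ± 0.674 × 0.75 = [-0.9659, 0.0459].
Exponentiate: [e^-0.9659, e^0.0459] = [0.381, 1.047].

[0.381, 1.047]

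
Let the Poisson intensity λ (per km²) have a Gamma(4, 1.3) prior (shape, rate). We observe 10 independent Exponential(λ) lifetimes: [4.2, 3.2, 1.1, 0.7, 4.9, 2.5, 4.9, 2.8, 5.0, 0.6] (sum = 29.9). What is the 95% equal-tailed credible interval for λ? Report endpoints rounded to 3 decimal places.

[0.245, 0.713]

Posterior: Gamma(4+10, 1.3+29.9) = Gamma(14, 31.2) (shape, rate).
Equal-tailed 95% interval: Gamma(14, 31.2) quantiles at 0.025 and 0.975.
Posterior mean ≈ 0.449, SD ≈ 0.120; a Normal approximation gives roughly [0.214, 0.684].
Exact: lower = 0.245; upper = 0.713.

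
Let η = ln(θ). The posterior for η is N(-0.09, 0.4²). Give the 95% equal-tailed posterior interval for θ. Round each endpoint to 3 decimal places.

On the log scale the 95% interval is -0.09 ± 1.960 × 0.4 = [-0.8740, 0.6940].
Exponentiate: [e^-0.8740, e^0.6940] = [0.417, 2.002].

[0.417, 2.002]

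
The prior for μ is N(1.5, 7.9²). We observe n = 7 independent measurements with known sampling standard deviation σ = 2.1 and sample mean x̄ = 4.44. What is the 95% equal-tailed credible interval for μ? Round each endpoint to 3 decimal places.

Posterior precision = 1/7.9² + 7/2.1² = 0.0160 + 1.5873 = 1.6033, so posterior SD = 0.7897.
Posterior mean = (1.5/7.9² + 7·4.44/2.1²) / 1.6033 = 4.4106.
Interval: 4.4106 ± 1.960 × 0.7897 → [2.863, 5.958].

[2.863, 5.958]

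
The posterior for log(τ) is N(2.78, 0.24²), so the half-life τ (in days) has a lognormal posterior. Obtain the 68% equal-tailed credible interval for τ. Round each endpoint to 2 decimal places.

On the log scale the 68% interval is 2.78 ± 0.994 × 0.24 = [2.5413, 3.0187].
Exponentiate: [e^2.5413, e^3.0187] = [12.70, 20.46].

[12.70, 20.46]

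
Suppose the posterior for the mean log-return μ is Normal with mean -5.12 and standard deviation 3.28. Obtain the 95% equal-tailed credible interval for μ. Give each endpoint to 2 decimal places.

[-11.55, 1.31]

The posterior is symmetric, so the 95% equal-tailed interval is μ = -5.12 ± z·3.28 with z = 1.960.
Half-width: 1.960 × 3.28 = 6.43.
-5.12 − 6.43 = -11.55; -5.12 + 6.43 = 1.31.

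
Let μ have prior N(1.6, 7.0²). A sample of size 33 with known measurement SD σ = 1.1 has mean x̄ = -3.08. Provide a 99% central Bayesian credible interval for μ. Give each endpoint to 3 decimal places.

Posterior precision = 1/7.0² + 33/1.1² = 0.0204 + 27.2727 = 27.2931, so posterior SD = 0.1914.
Posterior mean = (1.6/7.0² + 33·-3.08/1.1²) / 27.2931 = -3.0765.
Interval: -3.0765 ± 2.576 × 0.1914 → [-3.570, -2.583].

[-3.570, -2.583]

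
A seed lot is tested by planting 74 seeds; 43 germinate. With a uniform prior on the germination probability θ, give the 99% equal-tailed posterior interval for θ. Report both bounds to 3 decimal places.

[0.432, 0.718]

Posterior: Beta(1+43, 1+31) = Beta(44, 32).
Equal-tailed 99% interval: the 0.005 and 0.995 quantiles of Beta(44, 32).
Posterior mean ≈ 0.579, SD ≈ 0.056; a Normal approximation gives roughly [0.434, 0.724].
Exact: F⁻¹(0.005) = 0.432; F⁻¹(0.995) = 0.718.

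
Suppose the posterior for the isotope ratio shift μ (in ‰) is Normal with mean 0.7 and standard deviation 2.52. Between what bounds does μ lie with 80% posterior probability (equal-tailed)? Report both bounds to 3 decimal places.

[-2.530, 3.930]

The posterior is symmetric, so the 80% equal-tailed interval is μ = 0.7 ± z·2.52 with z = 1.282.
Half-width: 1.282 × 2.52 = 3.230.
0.7 − 3.230 = -2.530; 0.7 + 3.230 = 3.930.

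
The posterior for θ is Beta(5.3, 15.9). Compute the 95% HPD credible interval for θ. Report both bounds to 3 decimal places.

The posterior is unimodal and skewed, so the HPD interval has equal density at both endpoints and is the shortest 95% interval.
Solving f(0.082) = f(0.431) with F(0.431) − F(0.082) = 0.95 gives [0.082, 0.431].
For comparison, the equal-tailed interval is [0.095, 0.450]; the HPD is narrower and shifted toward the mode.

[0.082, 0.431]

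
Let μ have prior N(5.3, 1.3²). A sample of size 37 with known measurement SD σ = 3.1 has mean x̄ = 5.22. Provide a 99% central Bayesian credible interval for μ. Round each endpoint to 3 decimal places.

[4.008, 6.453]

Posterior precision = 1/1.3² + 37/3.1² = 0.5917 + 3.8502 = 4.4419, so posterior SD = 0.4745.
Posterior mean = (5.3/1.3² + 37·5.22/3.1²) / 4.4419 = 5.2307.
Interval: 5.2307 ± 2.576 × 0.4745 → [4.008, 6.453].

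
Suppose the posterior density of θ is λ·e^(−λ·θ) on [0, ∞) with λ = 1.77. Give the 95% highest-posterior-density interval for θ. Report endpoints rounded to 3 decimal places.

The exponential density is strictly decreasing on [0, ∞), so the HPD interval is anchored at 0: [0, q] with P(θ ≤ q) = 0.95.
q = −ln(1 − 0.95) / 1.77 = 2.9957 / 1.77 = 1.693.

[0.000, 1.693]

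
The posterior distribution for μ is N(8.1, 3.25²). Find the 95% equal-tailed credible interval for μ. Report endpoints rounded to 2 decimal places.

The posterior is symmetric, so the 95% equal-tailed interval is μ = 8.1 ± z·3.25 with z = 1.960.
Half-width: 1.960 × 3.25 = 6.37.
8.1 − 6.37 = 1.73; 8.1 + 6.37 = 14.47.

[1.73, 14.47]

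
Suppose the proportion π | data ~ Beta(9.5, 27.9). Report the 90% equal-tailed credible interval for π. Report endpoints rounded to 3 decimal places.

[0.146, 0.377]

Posterior: Beta(9.5, 27.9).
Equal-tailed 90% interval: the 0.05 and 0.95 quantiles of Beta(9.5, 27.9).
Posterior mean ≈ 0.254, SD ≈ 0.070; a Normal approximation gives roughly [0.138, 0.370].
Exact: F⁻¹(0.05) = 0.146; F⁻¹(0.95) = 0.377.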